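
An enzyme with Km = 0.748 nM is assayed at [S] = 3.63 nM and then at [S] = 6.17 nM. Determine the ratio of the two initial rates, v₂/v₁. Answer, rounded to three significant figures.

Since Vmax cancels, v₂/v₁ = [S]₂(Km+[S]₁) / [S]₁(Km+[S]₂).
= 6.17×(0.748+3.63) / (3.63×(0.748+6.17)) = 27.01/25.11 = 1.08.

1.08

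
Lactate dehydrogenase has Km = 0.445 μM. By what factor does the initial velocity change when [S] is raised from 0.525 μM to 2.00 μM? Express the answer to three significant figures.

1.51

The fractional saturations are [S]/(Km+[S]) = 0.525/0.9700 = 0.5412 and 2.00/2.445 = 0.8180.
v₂/v₁ is just their ratio: 0.8180/0.5412 = 1.51.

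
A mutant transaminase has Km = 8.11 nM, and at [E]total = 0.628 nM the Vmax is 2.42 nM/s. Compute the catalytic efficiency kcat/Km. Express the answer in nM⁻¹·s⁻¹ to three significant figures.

0.475 nM⁻¹·s⁻¹

kcat = Vmax/[E]total = 2.42/0.628 = 3.85 s⁻¹.
kcat/Km = 3.85/8.11 = 0.475 nM⁻¹·s⁻¹.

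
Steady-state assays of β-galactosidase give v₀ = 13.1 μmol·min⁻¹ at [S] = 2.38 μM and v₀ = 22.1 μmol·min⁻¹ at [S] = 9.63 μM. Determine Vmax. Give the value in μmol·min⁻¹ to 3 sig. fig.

28.5 μmol·min⁻¹

In reciprocal form, 1/v = (Km/Vmax)·(1/[S]) + 1/Vmax. The two points give (1/[S], 1/v) = (0.4202, 0.07634) and (0.1038, 0.04525).
Slope = (0.07634 − 0.04525)/(0.4202 − 0.1038) = 0.09828; intercept = 0.07634 − 0.09828×0.4202 = 0.03504.
Vmax = 1/intercept = 28.5 μmol·min⁻¹; Km = slope × Vmax = 0.09828 × 28.5 = 2.80 μM.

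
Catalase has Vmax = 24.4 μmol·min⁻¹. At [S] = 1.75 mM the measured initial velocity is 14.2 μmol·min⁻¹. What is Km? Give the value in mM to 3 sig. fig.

From v = Vmax[S]/(Km+[S]), Km = [S](Vmax − v)/v.
Km = 1.75 × (24.4 − 14.2) / 14.2 = 17.85/14.2 = 1.26 mM.

1.26 mM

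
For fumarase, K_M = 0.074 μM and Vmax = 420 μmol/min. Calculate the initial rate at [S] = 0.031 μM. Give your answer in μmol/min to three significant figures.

124 μmol/min

v = Vmax·[S]/(Km + [S]) = 420 × 0.031 / (0.074 + 0.031)
  = 13.02 / 0.1050 = 124 μmol/min.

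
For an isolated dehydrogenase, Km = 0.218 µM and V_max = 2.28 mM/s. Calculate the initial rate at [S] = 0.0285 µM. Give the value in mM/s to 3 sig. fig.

[S]/(Km+[S]) = 0.0285/0.2465 = 0.1156, the fractional saturation.
v = 0.1156 × Vmax = 0.1156 × 2.28 = 0.264 mM/s.

0.264 mM/s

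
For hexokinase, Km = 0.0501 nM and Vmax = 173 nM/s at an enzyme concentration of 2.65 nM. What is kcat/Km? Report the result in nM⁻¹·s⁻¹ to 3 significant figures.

1300 nM⁻¹·s⁻¹

kcat = Vmax/[E]total = 173/2.65 = 65.3 s⁻¹.
kcat/Km = 65.3/0.0501 = 1300 nM⁻¹·s⁻¹.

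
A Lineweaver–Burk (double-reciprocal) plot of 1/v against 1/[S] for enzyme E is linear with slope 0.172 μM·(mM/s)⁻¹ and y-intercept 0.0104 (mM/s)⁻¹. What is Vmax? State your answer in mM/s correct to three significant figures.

The y-intercept of a Lineweaver–Burk plot equals 1/Vmax, so Vmax = 1/0.0104 = 96.2 mM/s.

96.2 mM/s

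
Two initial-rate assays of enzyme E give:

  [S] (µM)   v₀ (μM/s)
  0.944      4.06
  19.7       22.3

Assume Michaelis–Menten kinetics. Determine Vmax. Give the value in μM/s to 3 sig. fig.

28.8 μM/s

From v = Vmax[S]/(Km+[S]), each point gives Vmax = v(Km+[S])/[S].
Equating: 4.06(Km+0.944)/0.944 = 22.3(Km+19.7)/19.7.
4.301·Km + 4.06 = 1.132·Km + 22.3, so (4.301 − 1.132)·Km = 22.3 − 4.06.
Km = 18.24/3.169 = 5.76 µM; then Vmax = 4.06(5.76+0.944)/0.944 = 28.8 μM/s.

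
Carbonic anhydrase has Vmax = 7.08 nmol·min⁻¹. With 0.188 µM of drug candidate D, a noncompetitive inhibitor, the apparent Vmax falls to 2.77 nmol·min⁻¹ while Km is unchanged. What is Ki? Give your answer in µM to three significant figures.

0.121 µM

Noncompetitive: Vmax,app = Vmax/α with α = 1 + [I]/Ki.
α = Vmax/Vmax,app = 7.08/2.77 = 2.556.
Since α = 1 + [I]/Ki, [I]/Ki = 2.556 − 1 = 1.556 and Ki = 0.188/1.556 = 0.121 µM.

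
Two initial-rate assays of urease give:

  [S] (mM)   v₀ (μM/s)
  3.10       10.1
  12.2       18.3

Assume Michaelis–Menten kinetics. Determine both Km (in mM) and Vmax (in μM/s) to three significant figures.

Km = 4.66 mM; Vmax = 25.3 μM/s

From v = Vmax[S]/(Km+[S]), each point gives Vmax = v(Km+[S])/[S].
Equating: 10.1(Km+3.10)/3.10 = 18.3(Km+12.2)/12.2.
3.258·Km + 10.1 = 1.500·Km + 18.3, so (3.258 − 1.500)·Km = 18.3 − 10.1.
Km = 8.200/1.758 = 4.66 mM; then Vmax = 10.1(4.66+3.10)/3.10 = 25.3 μM/s.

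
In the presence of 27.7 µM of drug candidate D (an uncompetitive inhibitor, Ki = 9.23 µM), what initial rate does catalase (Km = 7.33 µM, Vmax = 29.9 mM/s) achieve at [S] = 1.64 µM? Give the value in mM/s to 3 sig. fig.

3.53 mM/s

With α = 1 + [I]/Ki = 1 + 27.7/9.23 = 4.001, the uncompetitive rate law is v = (Vmax/α)·[S] / (Km/α + [S]).
v = (29.9/4.001)×1.64 / (7.33/4.001 + 1.64) = 12.26/3.472 = 3.53 mM/s.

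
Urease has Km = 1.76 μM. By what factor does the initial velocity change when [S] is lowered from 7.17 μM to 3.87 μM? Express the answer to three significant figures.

Since Vmax cancels, v₂/v₁ = [S]₂(Km+[S]₁) / [S]₁(Km+[S]₂).
= 3.87×(1.76+7.17) / (7.17×(1.76+3.87)) = 34.56/40.37 = 0.856.

0.856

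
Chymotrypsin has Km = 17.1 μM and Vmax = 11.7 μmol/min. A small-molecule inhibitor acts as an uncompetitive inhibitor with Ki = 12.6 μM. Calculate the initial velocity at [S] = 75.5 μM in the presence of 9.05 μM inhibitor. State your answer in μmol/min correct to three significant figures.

6.02 μmol/min

With α = 1 + [I]/Ki = 1 + 9.05/12.6 = 1.718, the uncompetitive rate law is v = (Vmax/α)·[S] / (Km/α + [S]).
v = (11.7/1.718)×75.5 / (17.1/1.718 + 75.5) = 514.1/85.45 = 6.02 μmol/min.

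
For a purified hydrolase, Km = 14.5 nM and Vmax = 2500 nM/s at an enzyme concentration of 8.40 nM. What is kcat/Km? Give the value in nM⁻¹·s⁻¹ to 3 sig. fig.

20.5 nM⁻¹·s⁻¹

kcat = Vmax/[E]total = 2500/8.40 = 298 s⁻¹.
kcat/Km = 298/14.5 = 20.5 nM⁻¹·s⁻¹.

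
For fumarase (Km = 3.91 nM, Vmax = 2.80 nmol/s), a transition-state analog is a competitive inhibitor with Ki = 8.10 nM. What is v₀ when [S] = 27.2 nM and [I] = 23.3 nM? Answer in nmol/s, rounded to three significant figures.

1.80 nmol/s

α = 1 + [I]/Ki = 1 + 23.3/8.10 = 3.877.
For a competitive inhibitor, Vmax is unchanged and the apparent Km becomes α·Km: Km,app = 15.2 nM, Vmax,app = 2.80 nmol/s.
v = Vmax,app·[S]/(Km,app + [S]) = 2.80 × 27.2/(15.2 + 27.2) = 1.80 nmol/s.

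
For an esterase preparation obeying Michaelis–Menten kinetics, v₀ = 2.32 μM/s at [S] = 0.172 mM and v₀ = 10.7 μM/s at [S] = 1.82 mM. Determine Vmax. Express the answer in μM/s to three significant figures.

17.2 μM/s

In reciprocal form, 1/v = (Km/Vmax)·(1/[S]) + 1/Vmax. The two points give (1/[S], 1/v) = (5.814, 0.4310) and (0.5495, 0.09346).
Slope = (0.4310 − 0.09346)/(5.814 − 0.5495) = 0.06412; intercept = 0.4310 − 0.06412×5.814 = 0.05823.
Vmax = 1/intercept = 17.2 μM/s; Km = slope × Vmax = 0.06412 × 17.2 = 1.10 mM.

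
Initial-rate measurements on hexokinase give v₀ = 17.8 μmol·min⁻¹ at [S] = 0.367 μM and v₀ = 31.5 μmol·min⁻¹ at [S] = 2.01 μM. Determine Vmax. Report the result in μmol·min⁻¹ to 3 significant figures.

From v = Vmax[S]/(Km+[S]), each point gives Vmax = v(Km+[S])/[S].
Equating: 17.8(Km+0.367)/0.367 = 31.5(Km+2.01)/2.01.
48.50·Km + 17.8 = 15.67·Km + 31.5, so (48.50 − 15.67)·Km = 31.5 − 17.8.
Km = 13.70/32.83 = 0.417 μM; then Vmax = 17.8(0.417+0.367)/0.367 = 38.0 μmol·min⁻¹.

38.0 μmol·min⁻¹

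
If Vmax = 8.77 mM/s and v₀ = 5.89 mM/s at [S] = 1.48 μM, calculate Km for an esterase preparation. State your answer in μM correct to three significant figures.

v/Vmax = 5.89/8.77 = 0.6716 = [S]/(Km+[S]).
So Km + [S] = [S]/0.6716 = 2.204 μM, giving Km = 2.204 − 1.48 = 0.724 μM.

0.724 μM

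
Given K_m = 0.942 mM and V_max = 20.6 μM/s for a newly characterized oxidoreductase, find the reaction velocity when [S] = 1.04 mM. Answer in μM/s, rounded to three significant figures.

[S]/(Km+[S]) = 1.04/1.982 = 0.5247, the fractional saturation.
v = 0.5247 × Vmax = 0.5247 × 20.6 = 10.8 μM/s.

10.8 μM/s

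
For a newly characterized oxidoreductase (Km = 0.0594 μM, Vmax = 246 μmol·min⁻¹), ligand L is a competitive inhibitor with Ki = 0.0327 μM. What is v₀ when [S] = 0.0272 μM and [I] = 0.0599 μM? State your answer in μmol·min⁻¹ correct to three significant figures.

α = 1 + [I]/Ki = 1 + 0.0599/0.0327 = 2.832.
For a competitive inhibitor, Vmax is unchanged and the apparent Km becomes α·Km: Km,app = 0.168 μM, Vmax,app = 246 μmol·min⁻¹.
v = Vmax,app·[S]/(Km,app + [S]) = 246 × 0.0272/(0.168 + 0.0272) = 34.2 μmol·min⁻¹.

34.2 μmol·min⁻¹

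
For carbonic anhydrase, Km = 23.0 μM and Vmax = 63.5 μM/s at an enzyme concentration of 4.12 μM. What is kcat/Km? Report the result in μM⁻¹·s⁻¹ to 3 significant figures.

0.670 μM⁻¹·s⁻¹

kcat = Vmax/[E]total = 63.5/4.12 = 15.4 s⁻¹.
kcat/Km = 15.4/23.0 = 0.670 μM⁻¹·s⁻¹.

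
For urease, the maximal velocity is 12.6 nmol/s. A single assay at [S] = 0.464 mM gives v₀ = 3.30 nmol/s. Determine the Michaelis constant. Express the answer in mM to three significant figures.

1.31 mM

v/Vmax = 3.30/12.6 = 0.2619 = [S]/(Km+[S]).
So Km + [S] = [S]/0.2619 = 1.772 mM, giving Km = 1.772 − 0.464 = 1.31 mM.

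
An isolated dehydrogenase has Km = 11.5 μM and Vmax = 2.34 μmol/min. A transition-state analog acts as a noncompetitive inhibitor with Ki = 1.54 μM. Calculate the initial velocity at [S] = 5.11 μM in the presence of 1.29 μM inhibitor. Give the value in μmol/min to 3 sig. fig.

0.392 μmol/min

α = 1 + [I]/Ki = 1 + 1.29/1.54 = 1.838.
For a noncompetitive inhibitor, Vmax is reduced to Vmax/α while Km is unchanged: Km,app = 11.5 μM, Vmax,app = 1.27 μmol/min.
v = Vmax,app·[S]/(Km,app + [S]) = 1.27 × 5.11/(11.5 + 5.11) = 0.392 μmol/min.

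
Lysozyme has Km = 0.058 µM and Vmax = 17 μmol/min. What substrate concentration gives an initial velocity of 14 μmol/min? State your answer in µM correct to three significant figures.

The required fractional saturation is v/Vmax = 14/17 = 0.8235.
Then [S]/(Km+[S]) = 0.8235 ⇒ [S] = 0.058 × 0.8235/(1 − 0.8235) = 0.271 µM.

0.271 µM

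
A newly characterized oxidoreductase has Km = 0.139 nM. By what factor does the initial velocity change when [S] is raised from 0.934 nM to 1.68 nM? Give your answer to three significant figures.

1.06

Since Vmax cancels, v₂/v₁ = [S]₂(Km+[S]₁) / [S]₁(Km+[S]₂).
= 1.68×(0.139+0.934) / (0.934×(0.139+1.68)) = 1.803/1.699 = 1.06.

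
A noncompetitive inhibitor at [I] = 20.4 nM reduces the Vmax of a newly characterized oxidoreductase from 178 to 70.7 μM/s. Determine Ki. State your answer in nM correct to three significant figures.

13.4 nM

Noncompetitive: Vmax,app = Vmax/α with α = 1 + [I]/Ki.
α = Vmax/Vmax,app = 178/70.7 = 2.518.
Since α = 1 + [I]/Ki, [I]/Ki = 2.518 − 1 = 1.518 and Ki = 20.4/1.518 = 13.4 nM.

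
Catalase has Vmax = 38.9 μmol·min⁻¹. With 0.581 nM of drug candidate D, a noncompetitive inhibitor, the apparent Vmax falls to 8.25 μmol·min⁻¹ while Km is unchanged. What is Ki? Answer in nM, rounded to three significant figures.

0.156 nM

Noncompetitive: Vmax,app = Vmax/α with α = 1 + [I]/Ki.
α = Vmax/Vmax,app = 38.9/8.25 = 4.715.
Since α = 1 + [I]/Ki, [I]/Ki = 4.715 − 1 = 3.715 and Ki = 0.581/3.715 = 0.156 nM.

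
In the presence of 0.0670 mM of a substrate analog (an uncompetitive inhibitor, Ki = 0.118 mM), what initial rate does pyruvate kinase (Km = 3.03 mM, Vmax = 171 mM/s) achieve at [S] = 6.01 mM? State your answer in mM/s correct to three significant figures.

82.5 mM/s

With α = 1 + [I]/Ki = 1 + 0.0670/0.118 = 1.568, the uncompetitive rate law is v = (Vmax/α)·[S] / (Km/α + [S]).
v = (171/1.568)×6.01 / (3.03/1.568 + 6.01) = 655.5/7.943 = 82.5 mM/s.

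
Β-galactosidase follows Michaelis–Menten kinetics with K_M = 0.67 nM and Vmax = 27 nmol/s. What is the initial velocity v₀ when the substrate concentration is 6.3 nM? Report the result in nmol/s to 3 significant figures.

24.4 nmol/s

[S]/(Km+[S]) = 6.3/6.970 = 0.9039, the fractional saturation.
v = 0.9039 × Vmax = 0.9039 × 27 = 24.4 nmol/s.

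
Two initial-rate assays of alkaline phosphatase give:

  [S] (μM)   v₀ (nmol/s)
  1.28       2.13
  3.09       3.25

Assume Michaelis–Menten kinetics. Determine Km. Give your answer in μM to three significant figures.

In reciprocal form, 1/v = (Km/Vmax)·(1/[S]) + 1/Vmax. The two points give (1/[S], 1/v) = (0.7812, 0.4695) and (0.3236, 0.3077).
Slope = (0.4695 − 0.3077)/(0.7812 − 0.3236) = 0.3535; intercept = 0.4695 − 0.3535×0.7812 = 0.1933.
Vmax = 1/intercept = 5.17 nmol/s; Km = slope × Vmax = 0.3535 × 5.17 = 1.83 μM.

1.83 μM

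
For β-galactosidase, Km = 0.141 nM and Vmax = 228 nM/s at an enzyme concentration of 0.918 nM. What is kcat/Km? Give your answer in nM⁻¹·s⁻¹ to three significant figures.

kcat = Vmax/[E]total = 228/0.918 = 248 s⁻¹.
kcat/Km = 248/0.141 = 1760 nM⁻¹·s⁻¹.

1760 nM⁻¹·s⁻¹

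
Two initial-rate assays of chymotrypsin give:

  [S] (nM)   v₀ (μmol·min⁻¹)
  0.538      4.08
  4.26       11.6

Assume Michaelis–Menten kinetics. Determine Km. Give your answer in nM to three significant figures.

1.55 nM

From v = Vmax[S]/(Km+[S]), each point gives Vmax = v(Km+[S])/[S].
Equating: 4.08(Km+0.538)/0.538 = 11.6(Km+4.26)/4.26.
7.584·Km + 4.08 = 2.723·Km + 11.6, so (7.584 − 2.723)·Km = 11.6 − 4.08.
Km = 7.520/4.861 = 1.55 nM; then Vmax = 4.08(1.55+0.538)/0.538 = 15.8 μmol·min⁻¹.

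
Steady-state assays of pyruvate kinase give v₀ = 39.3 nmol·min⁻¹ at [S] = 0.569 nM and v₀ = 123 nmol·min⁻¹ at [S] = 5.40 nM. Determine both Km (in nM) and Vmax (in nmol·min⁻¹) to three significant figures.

In reciprocal form, 1/v = (Km/Vmax)·(1/[S]) + 1/Vmax. The two points give (1/[S], 1/v) = (1.757, 0.02545) and (0.1852, 0.008130).
Slope = (0.02545 − 0.008130)/(1.757 − 0.1852) = 0.01101; intercept = 0.02545 − 0.01101×1.757 = 0.006091.
Vmax = 1/intercept = 164 nmol·min⁻¹; Km = slope × Vmax = 0.01101 × 164 = 1.81 nM.

Km = 1.81 nM; Vmax = 164 nmol·min⁻¹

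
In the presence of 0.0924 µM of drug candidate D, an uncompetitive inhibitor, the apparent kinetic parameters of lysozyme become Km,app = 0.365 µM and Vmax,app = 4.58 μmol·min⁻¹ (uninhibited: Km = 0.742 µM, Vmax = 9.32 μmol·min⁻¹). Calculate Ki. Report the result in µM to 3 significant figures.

0.0893 µM

Uncompetitive: Vmax,app = Vmax/α (and Km,app = Km/α) with α = 1 + [I]/Ki.
α = Vmax/Vmax,app = 9.32/4.58 = 2.035.
Since α = 1 + [I]/Ki, [I]/Ki = 2.035 − 1 = 1.035 and Ki = 0.0924/1.035 = 0.0893 µM.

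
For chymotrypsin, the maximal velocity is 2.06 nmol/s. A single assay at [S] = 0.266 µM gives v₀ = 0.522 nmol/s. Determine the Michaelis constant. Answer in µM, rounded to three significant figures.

From v = Vmax[S]/(Km+[S]), Km = [S](Vmax − v)/v.
Km = 0.266 × (2.06 − 0.522) / 0.522 = 0.4091/0.522 = 0.784 µM.

0.784 µM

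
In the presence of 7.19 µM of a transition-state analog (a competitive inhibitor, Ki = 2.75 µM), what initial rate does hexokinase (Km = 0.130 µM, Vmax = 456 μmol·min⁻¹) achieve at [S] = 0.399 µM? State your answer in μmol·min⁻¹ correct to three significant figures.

209 μmol·min⁻¹

With α = 1 + [I]/Ki = 1 + 7.19/2.75 = 3.615, the competitive rate law is v = Vmax[S] / (αKm + [S]).
v = 456×0.399 / (3.615×0.130 + 0.399) = 181.9/0.8689 = 209 μmol·min⁻¹.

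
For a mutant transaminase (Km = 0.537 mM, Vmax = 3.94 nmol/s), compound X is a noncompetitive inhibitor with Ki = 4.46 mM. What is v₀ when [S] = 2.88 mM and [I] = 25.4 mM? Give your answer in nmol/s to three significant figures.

With α = 1 + [I]/Ki = 1 + 25.4/4.46 = 6.695, the noncompetitive rate law is v = (Vmax/α)·[S] / (Km + [S]).
v = (3.94/6.695)×2.88 / (0.537 + 2.88) = 1.695/3.417 = 0.496 nmol/s.

0.496 nmol/s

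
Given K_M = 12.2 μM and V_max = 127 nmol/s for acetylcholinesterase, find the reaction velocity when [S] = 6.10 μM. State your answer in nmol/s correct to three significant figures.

42.3 nmol/s

[S]/(Km+[S]) = 6.10/18.30 = 0.3333, the fractional saturation.
v = 0.3333 × Vmax = 0.3333 × 127 = 42.3 nmol/s.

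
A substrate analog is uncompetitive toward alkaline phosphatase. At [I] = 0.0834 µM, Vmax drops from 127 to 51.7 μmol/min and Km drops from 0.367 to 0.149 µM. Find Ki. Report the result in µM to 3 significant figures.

Uncompetitive: Vmax,app = Vmax/α (and Km,app = Km/α) with α = 1 + [I]/Ki.
α = Vmax/Vmax,app = 127/51.7 = 2.456.
Ki = [I]/(α − 1) = 0.0834/1.456 = 0.0573 µM.

0.0573 µM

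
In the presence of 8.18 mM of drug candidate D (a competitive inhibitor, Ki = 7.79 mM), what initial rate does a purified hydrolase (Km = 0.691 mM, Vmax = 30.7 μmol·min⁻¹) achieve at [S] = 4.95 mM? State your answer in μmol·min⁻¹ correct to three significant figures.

With α = 1 + [I]/Ki = 1 + 8.18/7.79 = 2.050, the competitive rate law is v = Vmax[S] / (αKm + [S]).
v = 30.7×4.95 / (2.050×0.691 + 4.95) = 152.0/6.367 = 23.9 μmol·min⁻¹.

23.9 μmol·min⁻¹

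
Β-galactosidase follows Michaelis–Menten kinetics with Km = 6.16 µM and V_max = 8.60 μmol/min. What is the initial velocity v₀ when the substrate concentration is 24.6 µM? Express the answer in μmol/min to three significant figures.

[S]/(Km+[S]) = 24.6/30.76 = 0.7997, the fractional saturation.
v = 0.7997 × Vmax = 0.7997 × 8.60 = 6.88 μmol/min.

6.88 μmol/min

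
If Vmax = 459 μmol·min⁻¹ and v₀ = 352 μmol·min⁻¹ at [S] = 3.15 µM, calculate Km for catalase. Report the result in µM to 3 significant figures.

0.958 µM

v/Vmax = 352/459 = 0.7669 = [S]/(Km+[S]).
So Km + [S] = [S]/0.7669 = 4.108 µM, giving Km = 4.108 − 3.15 = 0.958 µM.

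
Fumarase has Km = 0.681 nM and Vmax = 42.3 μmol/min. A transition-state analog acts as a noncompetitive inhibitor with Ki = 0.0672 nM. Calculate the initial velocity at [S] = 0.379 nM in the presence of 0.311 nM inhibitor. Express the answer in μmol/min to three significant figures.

With α = 1 + [I]/Ki = 1 + 0.311/0.0672 = 5.628, the noncompetitive rate law is v = (Vmax/α)·[S] / (Km + [S]).
v = (42.3/5.628)×0.379 / (0.681 + 0.379) = 2.849/1.060 = 2.69 μmol/min.

2.69 μmol/min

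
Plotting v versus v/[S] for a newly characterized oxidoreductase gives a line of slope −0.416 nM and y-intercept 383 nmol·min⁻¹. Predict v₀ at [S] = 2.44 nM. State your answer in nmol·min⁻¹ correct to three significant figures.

In the Eadie–Hofstee form v = Vmax − Km·(v/[S]), the slope is −Km and the intercept is Vmax, so Km = 0.416 nM and Vmax = 383 nmol·min⁻¹.
v = 383 × 2.44/(0.416 + 2.44) = 327 nmol·min⁻¹.

327 nmol·min⁻¹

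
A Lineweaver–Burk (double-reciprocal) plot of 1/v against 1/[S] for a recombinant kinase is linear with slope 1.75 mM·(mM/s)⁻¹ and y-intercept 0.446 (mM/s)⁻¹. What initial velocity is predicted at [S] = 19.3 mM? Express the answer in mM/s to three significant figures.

1.86 mM/s

The y-intercept is 1/Vmax, so Vmax = 1/0.446 = 2.24 mM/s.
The slope is Km/Vmax, so Km = 1.75 × 2.24 = 3.92 mM.
Then v = 2.24 × 19.3/(3.92 + 19.3) = 1.86 mM/s.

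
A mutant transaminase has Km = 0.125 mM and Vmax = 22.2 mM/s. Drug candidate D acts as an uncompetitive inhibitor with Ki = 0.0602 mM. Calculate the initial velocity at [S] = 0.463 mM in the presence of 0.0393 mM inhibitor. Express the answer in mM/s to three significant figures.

11.5 mM/s

α = 1 + [I]/Ki = 1 + 0.0393/0.0602 = 1.653.
For an uncompetitive inhibitor, both parameters are divided by α, giving Vmax/α and Km/α: Km,app = 0.0756 mM, Vmax,app = 13.4 mM/s.
v = Vmax,app·[S]/(Km,app + [S]) = 13.4 × 0.463/(0.0756 + 0.463) = 11.5 mM/s.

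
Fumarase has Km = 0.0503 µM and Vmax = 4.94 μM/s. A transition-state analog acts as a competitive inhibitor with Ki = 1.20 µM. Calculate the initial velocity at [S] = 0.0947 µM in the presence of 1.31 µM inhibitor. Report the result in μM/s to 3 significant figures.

2.34 μM/s

α = 1 + [I]/Ki = 1 + 1.31/1.20 = 2.092.
For a competitive inhibitor, Vmax is unchanged and the apparent Km becomes α·Km: Km,app = 0.105 µM, Vmax,app = 4.94 μM/s.
v = Vmax,app·[S]/(Km,app + [S]) = 4.94 × 0.0947/(0.105 + 0.0947) = 2.34 μM/s.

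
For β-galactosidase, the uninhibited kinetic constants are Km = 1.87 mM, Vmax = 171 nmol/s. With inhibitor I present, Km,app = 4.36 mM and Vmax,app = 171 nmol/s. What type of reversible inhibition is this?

competitive

Km increases (1.87 → 4.36 mM) while Vmax is unchanged — the hallmark of competitive inhibition.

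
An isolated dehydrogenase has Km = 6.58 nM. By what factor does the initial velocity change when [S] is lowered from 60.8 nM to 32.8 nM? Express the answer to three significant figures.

The fractional saturations are [S]/(Km+[S]) = 60.8/67.38 = 0.9023 and 32.8/39.38 = 0.8329.
v₂/v₁ is just their ratio: 0.8329/0.9023 = 0.923.

0.923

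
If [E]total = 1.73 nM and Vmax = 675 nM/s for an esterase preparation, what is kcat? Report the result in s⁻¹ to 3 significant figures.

390 s⁻¹

kcat = Vmax/[E]total = 675 nM/s / 1.73 nM = 390 s⁻¹.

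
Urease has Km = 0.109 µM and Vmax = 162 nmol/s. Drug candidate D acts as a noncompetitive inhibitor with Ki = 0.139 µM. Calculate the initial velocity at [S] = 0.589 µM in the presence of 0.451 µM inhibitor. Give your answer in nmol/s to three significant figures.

α = 1 + [I]/Ki = 1 + 0.451/0.139 = 4.245.
For a noncompetitive inhibitor, Vmax is reduced to Vmax/α while Km is unchanged: Km,app = 0.109 µM, Vmax,app = 38.2 nmol/s.
v = Vmax,app·[S]/(Km,app + [S]) = 38.2 × 0.589/(0.109 + 0.589) = 32.2 nmol/s.

32.2 nmol/s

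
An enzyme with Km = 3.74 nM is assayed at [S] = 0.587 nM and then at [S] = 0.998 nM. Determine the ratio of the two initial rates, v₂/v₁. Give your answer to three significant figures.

The fractional saturations are [S]/(Km+[S]) = 0.587/4.327 = 0.1357 and 0.998/4.738 = 0.2106.
v₂/v₁ is just their ratio: 0.2106/0.1357 = 1.55.

1.55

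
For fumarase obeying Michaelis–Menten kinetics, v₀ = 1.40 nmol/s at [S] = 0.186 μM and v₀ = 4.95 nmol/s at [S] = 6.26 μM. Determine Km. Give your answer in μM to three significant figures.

In reciprocal form, 1/v = (Km/Vmax)·(1/[S]) + 1/Vmax. The two points give (1/[S], 1/v) = (5.376, 0.7143) and (0.1597, 0.2020).
Slope = (0.7143 − 0.2020)/(5.376 − 0.1597) = 0.09820; intercept = 0.7143 − 0.09820×5.376 = 0.1863.
Vmax = 1/intercept = 5.37 nmol/s; Km = slope × Vmax = 0.09820 × 5.37 = 0.527 μM.

0.527 μM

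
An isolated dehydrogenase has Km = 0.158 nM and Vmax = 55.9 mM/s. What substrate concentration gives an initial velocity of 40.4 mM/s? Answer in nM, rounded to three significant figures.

Rearranging v = Vmax[S]/(Km+[S]) gives [S] = Km·v/(Vmax − v).
[S] = 0.158 × 40.4 / (55.9 − 40.4) = 6.383/15.50 = 0.412 nM.

0.412 nM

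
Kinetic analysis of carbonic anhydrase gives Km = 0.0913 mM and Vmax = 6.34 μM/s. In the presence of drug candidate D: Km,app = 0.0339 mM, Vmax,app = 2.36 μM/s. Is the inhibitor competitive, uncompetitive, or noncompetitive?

uncompetitive

Both Km and Vmax decrease by the same factor (~2.69-fold) — characteristic of uncompetitive inhibition.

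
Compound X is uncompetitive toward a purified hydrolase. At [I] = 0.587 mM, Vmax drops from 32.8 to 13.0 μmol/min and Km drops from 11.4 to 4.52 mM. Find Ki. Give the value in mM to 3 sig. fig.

0.385 mM

Uncompetitive: Vmax,app = Vmax/α (and Km,app = Km/α) with α = 1 + [I]/Ki.
α = Vmax/Vmax,app = 32.8/13.0 = 2.523.
Since α = 1 + [I]/Ki, [I]/Ki = 2.523 − 1 = 1.523 and Ki = 0.587/1.523 = 0.385 mM.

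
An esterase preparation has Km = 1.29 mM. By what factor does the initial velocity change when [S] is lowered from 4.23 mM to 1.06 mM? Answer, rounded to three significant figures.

0.589

The fractional saturations are [S]/(Km+[S]) = 4.23/5.520 = 0.7663 and 1.06/2.350 = 0.4511.
v₂/v₁ is just their ratio: 0.4511/0.7663 = 0.589.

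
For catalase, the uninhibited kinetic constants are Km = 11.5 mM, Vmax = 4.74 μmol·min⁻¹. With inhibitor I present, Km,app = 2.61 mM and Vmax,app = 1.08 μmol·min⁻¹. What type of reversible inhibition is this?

Both Km and Vmax decrease by the same factor (~4.40-fold) — characteristic of uncompetitive inhibition.

uncompetitive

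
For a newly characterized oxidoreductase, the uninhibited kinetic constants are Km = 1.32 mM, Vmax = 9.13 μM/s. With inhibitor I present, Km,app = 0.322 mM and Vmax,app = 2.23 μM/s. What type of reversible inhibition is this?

uncompetitive

Both Km and Vmax decrease by the same factor (~4.10-fold) — characteristic of uncompetitive inhibition.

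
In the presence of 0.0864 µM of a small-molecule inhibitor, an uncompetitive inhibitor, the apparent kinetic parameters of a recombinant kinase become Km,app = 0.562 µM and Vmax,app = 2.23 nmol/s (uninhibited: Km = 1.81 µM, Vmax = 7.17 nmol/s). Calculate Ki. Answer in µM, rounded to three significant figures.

Uncompetitive: Vmax,app = Vmax/α (and Km,app = Km/α) with α = 1 + [I]/Ki.
α = Vmax/Vmax,app = 7.17/2.23 = 3.215.
Ki = [I]/(α − 1) = 0.0864/2.215 = 0.0390 µM.

0.0390 µM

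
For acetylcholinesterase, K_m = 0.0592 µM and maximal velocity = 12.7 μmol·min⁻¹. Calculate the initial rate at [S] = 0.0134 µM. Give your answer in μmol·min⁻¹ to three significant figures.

[S]/(Km+[S]) = 0.0134/0.07260 = 0.1846, the fractional saturation.
v = 0.1846 × Vmax = 0.1846 × 12.7 = 2.34 μmol·min⁻¹.

2.34 μmol·min⁻¹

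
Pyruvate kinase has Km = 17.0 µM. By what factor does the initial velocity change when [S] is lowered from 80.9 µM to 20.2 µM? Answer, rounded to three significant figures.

Since Vmax cancels, v₂/v₁ = [S]₂(Km+[S]₁) / [S]₁(Km+[S]₂).
= 20.2×(17.0+80.9) / (80.9×(17.0+20.2)) = 1978/3009 = 0.657.

0.657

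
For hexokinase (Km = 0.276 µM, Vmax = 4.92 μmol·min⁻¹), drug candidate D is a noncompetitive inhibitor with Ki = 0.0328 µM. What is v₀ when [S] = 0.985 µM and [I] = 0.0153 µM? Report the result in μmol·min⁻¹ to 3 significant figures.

2.62 μmol·min⁻¹

With α = 1 + [I]/Ki = 1 + 0.0153/0.0328 = 1.466, the noncompetitive rate law is v = (Vmax/α)·[S] / (Km + [S]).
v = (4.92/1.466)×0.985 / (0.276 + 0.985) = 3.305/1.261 = 2.62 μmol·min⁻¹.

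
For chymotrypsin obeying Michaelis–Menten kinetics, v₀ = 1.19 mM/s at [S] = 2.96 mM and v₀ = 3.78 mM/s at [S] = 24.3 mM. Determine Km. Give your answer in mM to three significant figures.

10.5 mM

From v = Vmax[S]/(Km+[S]), each point gives Vmax = v(Km+[S])/[S].
Equating: 1.19(Km+2.96)/2.96 = 3.78(Km+24.3)/24.3.
0.4020·Km + 1.19 = 0.1556·Km + 3.78, so (0.4020 − 0.1556)·Km = 3.78 − 1.19.
Km = 2.590/0.2465 = 10.5 mM; then Vmax = 1.19(10.5+2.96)/2.96 = 5.41 mM/s.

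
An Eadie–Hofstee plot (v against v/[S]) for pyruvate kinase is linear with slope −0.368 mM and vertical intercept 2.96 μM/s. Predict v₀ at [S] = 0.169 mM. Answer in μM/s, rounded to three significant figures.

In the Eadie–Hofstee form v = Vmax − Km·(v/[S]), the slope is −Km and the intercept is Vmax, so Km = 0.368 mM and Vmax = 2.96 μM/s.
v = 2.96 × 0.169/(0.368 + 0.169) = 0.932 μM/s.

0.932 μM/s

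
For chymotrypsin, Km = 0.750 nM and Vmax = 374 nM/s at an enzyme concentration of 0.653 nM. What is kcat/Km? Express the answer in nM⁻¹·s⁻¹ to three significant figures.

kcat = Vmax/[E]total = 374/0.653 = 573 s⁻¹.
kcat/Km = 573/0.750 = 764 nM⁻¹·s⁻¹.

764 nM⁻¹·s⁻¹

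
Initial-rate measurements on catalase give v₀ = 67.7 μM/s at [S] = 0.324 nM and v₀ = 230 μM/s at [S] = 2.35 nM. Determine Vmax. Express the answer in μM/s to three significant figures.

From v = Vmax[S]/(Km+[S]), each point gives Vmax = v(Km+[S])/[S].
Equating: 67.7(Km+0.324)/0.324 = 230(Km+2.35)/2.35.
209.0·Km + 67.7 = 97.87·Km + 230, so (209.0 − 97.87)·Km = 230 − 67.7.
Km = 162.3/111.1 = 1.46 nM; then Vmax = 67.7(1.46+0.324)/0.324 = 373 μM/s.

373 μM/s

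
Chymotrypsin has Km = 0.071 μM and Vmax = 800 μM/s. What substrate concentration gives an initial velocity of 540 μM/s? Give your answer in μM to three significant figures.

The required fractional saturation is v/Vmax = 540/800 = 0.6750.
Then [S]/(Km+[S]) = 0.6750 ⇒ [S] = 0.071 × 0.6750/(1 − 0.6750) = 0.147 μM.

0.147 μM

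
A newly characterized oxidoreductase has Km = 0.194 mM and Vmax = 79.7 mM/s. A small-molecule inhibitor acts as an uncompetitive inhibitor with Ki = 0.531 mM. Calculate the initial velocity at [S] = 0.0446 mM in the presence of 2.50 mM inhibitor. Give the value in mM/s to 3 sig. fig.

α = 1 + [I]/Ki = 1 + 2.50/0.531 = 5.708.
For an uncompetitive inhibitor, both parameters are divided by α, giving Vmax/α and Km/α: Km,app = 0.0340 mM, Vmax,app = 14.0 mM/s.
v = Vmax,app·[S]/(Km,app + [S]) = 14.0 × 0.0446/(0.0340 + 0.0446) = 7.92 mM/s.

7.92 mM/s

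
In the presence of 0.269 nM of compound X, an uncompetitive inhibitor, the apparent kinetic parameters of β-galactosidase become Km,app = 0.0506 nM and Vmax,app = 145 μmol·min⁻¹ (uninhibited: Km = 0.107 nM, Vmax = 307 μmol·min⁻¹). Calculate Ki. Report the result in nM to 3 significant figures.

0.241 nM

Uncompetitive: Vmax,app = Vmax/α (and Km,app = Km/α) with α = 1 + [I]/Ki.
α = Vmax/Vmax,app = 307/145 = 2.117.
Ki = [I]/(α − 1) = 0.269/1.117 = 0.241 nM.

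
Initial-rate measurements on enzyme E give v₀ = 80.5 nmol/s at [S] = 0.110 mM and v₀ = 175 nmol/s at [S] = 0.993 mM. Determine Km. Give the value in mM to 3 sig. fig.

0.170 mM

In reciprocal form, 1/v = (Km/Vmax)·(1/[S]) + 1/Vmax. The two points give (1/[S], 1/v) = (9.091, 0.01242) and (1.007, 0.005714).
Slope = (0.01242 − 0.005714)/(9.091 − 1.007) = 0.0008298; intercept = 0.01242 − 0.0008298×9.091 = 0.004879.
Vmax = 1/intercept = 205 nmol/s; Km = slope × Vmax = 0.0008298 × 205 = 0.170 mM.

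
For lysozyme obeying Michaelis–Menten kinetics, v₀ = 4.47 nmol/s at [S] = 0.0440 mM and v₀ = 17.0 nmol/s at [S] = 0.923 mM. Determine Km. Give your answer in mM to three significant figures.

0.151 mM

In reciprocal form, 1/v = (Km/Vmax)·(1/[S]) + 1/Vmax. The two points give (1/[S], 1/v) = (22.73, 0.2237) and (1.083, 0.05882).
Slope = (0.2237 − 0.05882)/(22.73 − 1.083) = 0.007618; intercept = 0.2237 − 0.007618×22.73 = 0.05057.
Vmax = 1/intercept = 19.8 nmol/s; Km = slope × Vmax = 0.007618 × 19.8 = 0.151 mM.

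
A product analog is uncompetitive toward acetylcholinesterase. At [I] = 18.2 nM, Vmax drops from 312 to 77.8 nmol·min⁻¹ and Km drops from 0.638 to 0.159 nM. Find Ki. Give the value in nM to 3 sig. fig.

6.05 nM

Uncompetitive: Vmax,app = Vmax/α (and Km,app = Km/α) with α = 1 + [I]/Ki.
α = Vmax/Vmax,app = 312/77.8 = 4.010.
Since α = 1 + [I]/Ki, [I]/Ki = 4.010 − 1 = 3.010 and Ki = 18.2/3.010 = 6.05 nM.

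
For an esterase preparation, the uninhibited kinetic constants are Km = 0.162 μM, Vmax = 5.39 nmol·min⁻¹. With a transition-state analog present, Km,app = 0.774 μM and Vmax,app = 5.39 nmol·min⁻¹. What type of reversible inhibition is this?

Km increases (0.162 → 0.774 μM) while Vmax is unchanged — the hallmark of competitive inhibition.

competitive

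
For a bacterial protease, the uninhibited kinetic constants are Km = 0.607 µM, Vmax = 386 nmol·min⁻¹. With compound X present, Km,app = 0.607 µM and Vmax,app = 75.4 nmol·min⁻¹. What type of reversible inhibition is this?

noncompetitive

Vmax decreases (386 → 75.4 nmol·min⁻¹) while Km is unchanged — pure noncompetitive inhibition.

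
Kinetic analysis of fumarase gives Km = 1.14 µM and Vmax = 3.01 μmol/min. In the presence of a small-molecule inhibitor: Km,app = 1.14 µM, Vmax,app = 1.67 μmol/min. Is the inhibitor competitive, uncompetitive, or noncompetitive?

Vmax decreases (3.01 → 1.67 μmol/min) while Km is unchanged — pure noncompetitive inhibition.

noncompetitive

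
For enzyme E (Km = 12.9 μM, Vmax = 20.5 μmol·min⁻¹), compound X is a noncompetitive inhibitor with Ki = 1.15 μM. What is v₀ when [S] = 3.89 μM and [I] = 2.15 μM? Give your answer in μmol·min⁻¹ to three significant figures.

With α = 1 + [I]/Ki = 1 + 2.15/1.15 = 2.870, the noncompetitive rate law is v = (Vmax/α)·[S] / (Km + [S]).
v = (20.5/2.870)×3.89 / (12.9 + 3.89) = 27.79/16.79 = 1.66 μmol·min⁻¹.

1.66 μmol·min⁻¹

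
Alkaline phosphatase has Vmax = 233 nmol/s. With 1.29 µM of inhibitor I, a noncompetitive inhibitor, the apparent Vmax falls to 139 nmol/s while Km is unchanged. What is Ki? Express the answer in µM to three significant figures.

Noncompetitive: Vmax,app = Vmax/α with α = 1 + [I]/Ki.
α = Vmax/Vmax,app = 233/139 = 1.676.
Ki = [I]/(α − 1) = 1.29/0.6763 = 1.91 µM.

1.91 µM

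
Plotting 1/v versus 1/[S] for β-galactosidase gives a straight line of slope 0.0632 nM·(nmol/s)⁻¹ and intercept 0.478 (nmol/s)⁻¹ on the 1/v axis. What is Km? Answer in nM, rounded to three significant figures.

y-intercept = 1/Vmax ⇒ Vmax = 2.09 nmol/s; slope = Km/Vmax ⇒ Km = slope × Vmax.
Km = 0.0632 × 2.09 = 0.132 nM.

0.132 nM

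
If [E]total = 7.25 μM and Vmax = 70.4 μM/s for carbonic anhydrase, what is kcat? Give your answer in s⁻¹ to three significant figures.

9.71 s⁻¹

kcat = Vmax/[E]total = 70.4 μM/s / 7.25 μM = 9.71 s⁻¹.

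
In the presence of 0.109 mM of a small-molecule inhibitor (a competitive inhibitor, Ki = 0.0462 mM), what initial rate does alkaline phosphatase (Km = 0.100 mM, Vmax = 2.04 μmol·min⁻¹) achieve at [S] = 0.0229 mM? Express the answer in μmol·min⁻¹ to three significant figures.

0.130 μmol·min⁻¹

With α = 1 + [I]/Ki = 1 + 0.109/0.0462 = 3.359, the competitive rate law is v = Vmax[S] / (αKm + [S]).
v = 2.04×0.0229 / (3.359×0.100 + 0.0229) = 0.04672/0.3588 = 0.130 μmol·min⁻¹.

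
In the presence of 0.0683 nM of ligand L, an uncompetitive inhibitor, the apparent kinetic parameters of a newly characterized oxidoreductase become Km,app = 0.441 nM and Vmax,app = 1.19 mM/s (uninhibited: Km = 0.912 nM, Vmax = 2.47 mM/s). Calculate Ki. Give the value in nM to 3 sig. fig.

Uncompetitive: Vmax,app = Vmax/α (and Km,app = Km/α) with α = 1 + [I]/Ki.
α = Vmax/Vmax,app = 2.47/1.19 = 2.076.
Since α = 1 + [I]/Ki, [I]/Ki = 2.076 − 1 = 1.076 and Ki = 0.0683/1.076 = 0.0635 nM.

0.0635 nM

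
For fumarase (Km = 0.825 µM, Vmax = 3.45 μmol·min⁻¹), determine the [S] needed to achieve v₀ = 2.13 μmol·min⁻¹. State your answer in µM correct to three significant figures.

Rearranging v = Vmax[S]/(Km+[S]) gives [S] = Km·v/(Vmax − v).
[S] = 0.825 × 2.13 / (3.45 − 2.13) = 1.757/1.320 = 1.33 µM.

1.33 µM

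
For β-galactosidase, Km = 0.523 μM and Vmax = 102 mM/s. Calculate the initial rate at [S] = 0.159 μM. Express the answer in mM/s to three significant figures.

23.8 mM/s

v = Vmax·[S]/(Km + [S]) = 102 × 0.159 / (0.523 + 0.159)
  = 16.22 / 0.6820 = 23.8 mM/s.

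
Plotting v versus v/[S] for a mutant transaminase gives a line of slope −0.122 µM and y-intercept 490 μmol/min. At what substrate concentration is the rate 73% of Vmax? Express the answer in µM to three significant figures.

The Eadie–Hofstee slope gives Km = 0.122 µM (slope = −Km).
v/Vmax = [S]/(Km+[S]) = 0.73 ⇒ [S] = Km·0.73/(1−0.73) = 0.122 × 2.704 = 0.330 µM.

0.330 µM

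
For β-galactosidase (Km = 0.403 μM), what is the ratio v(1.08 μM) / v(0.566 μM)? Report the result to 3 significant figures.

The fractional saturations are [S]/(Km+[S]) = 0.566/0.9690 = 0.5841 and 1.08/1.483 = 0.7283.
v₂/v₁ is just their ratio: 0.7283/0.5841 = 1.25.

1.25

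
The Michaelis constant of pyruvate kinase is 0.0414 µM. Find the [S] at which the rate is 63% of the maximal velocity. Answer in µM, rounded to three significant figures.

0.0705 µM

v/Vmax = [S]/(Km+[S]) = 0.63, so [S] = Km·0.63/(1 − 0.63) = 0.0414 × 1.703.
[S] = 0.0705 µM.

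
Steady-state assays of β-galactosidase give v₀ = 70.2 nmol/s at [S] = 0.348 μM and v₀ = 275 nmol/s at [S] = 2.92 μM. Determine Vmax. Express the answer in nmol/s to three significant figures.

454 nmol/s

From v = Vmax[S]/(Km+[S]), each point gives Vmax = v(Km+[S])/[S].
Equating: 70.2(Km+0.348)/0.348 = 275(Km+2.92)/2.92.
201.7·Km + 70.2 = 94.18·Km + 275, so (201.7 − 94.18)·Km = 275 − 70.2.
Km = 204.8/107.5 = 1.90 μM; then Vmax = 70.2(1.90+0.348)/0.348 = 454 nmol/s.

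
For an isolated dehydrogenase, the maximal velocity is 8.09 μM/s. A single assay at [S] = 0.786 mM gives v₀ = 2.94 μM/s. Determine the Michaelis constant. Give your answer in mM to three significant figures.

From v = Vmax[S]/(Km+[S]), Km = [S](Vmax − v)/v.
Km = 0.786 × (8.09 − 2.94) / 2.94 = 4.048/2.94 = 1.38 mM.

1.38 mM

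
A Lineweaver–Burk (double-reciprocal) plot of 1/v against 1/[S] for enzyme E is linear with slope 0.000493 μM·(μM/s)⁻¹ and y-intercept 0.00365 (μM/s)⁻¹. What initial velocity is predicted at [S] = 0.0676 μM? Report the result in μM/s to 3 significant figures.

The y-intercept is 1/Vmax, so Vmax = 1/0.00365 = 274 μM/s.
The slope is Km/Vmax, so Km = 0.000493 × 274 = 0.135 μM.
Then v = 274 × 0.0676/(0.135 + 0.0676) = 91.4 μM/s.

91.4 μM/s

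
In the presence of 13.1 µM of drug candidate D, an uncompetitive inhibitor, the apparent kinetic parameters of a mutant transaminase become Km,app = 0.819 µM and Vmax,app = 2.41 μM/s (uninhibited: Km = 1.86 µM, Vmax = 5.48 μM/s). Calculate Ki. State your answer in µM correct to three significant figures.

Uncompetitive: Vmax,app = Vmax/α (and Km,app = Km/α) with α = 1 + [I]/Ki.
α = Vmax/Vmax,app = 5.48/2.41 = 2.274.
Ki = [I]/(α − 1) = 13.1/1.274 = 10.3 µM.

10.3 µM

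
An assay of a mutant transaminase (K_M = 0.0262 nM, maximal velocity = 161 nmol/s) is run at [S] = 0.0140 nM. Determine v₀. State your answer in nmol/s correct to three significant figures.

[S]/(Km+[S]) = 0.0140/0.04020 = 0.3483, the fractional saturation.
v = 0.3483 × Vmax = 0.3483 × 161 = 56.1 nmol/s.

56.1 nmol/s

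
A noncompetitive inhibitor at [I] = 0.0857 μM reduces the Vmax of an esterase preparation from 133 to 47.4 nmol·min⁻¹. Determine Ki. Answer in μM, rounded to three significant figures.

Noncompetitive: Vmax,app = Vmax/α with α = 1 + [I]/Ki.
α = Vmax/Vmax,app = 133/47.4 = 2.806.
Ki = [I]/(α − 1) = 0.0857/1.806 = 0.0475 μM.

0.0475 μM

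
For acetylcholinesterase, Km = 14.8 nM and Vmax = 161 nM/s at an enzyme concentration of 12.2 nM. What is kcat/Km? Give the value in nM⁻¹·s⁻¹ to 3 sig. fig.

0.892 nM⁻¹·s⁻¹

kcat = Vmax/[E]total = 161/12.2 = 13.2 s⁻¹.
kcat/Km = 13.2/14.8 = 0.892 nM⁻¹·s⁻¹.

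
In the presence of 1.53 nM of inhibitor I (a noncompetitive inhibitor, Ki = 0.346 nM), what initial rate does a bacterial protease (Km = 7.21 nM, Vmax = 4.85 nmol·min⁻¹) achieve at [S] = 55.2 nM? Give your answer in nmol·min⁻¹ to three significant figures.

With α = 1 + [I]/Ki = 1 + 1.53/0.346 = 5.422, the noncompetitive rate law is v = (Vmax/α)·[S] / (Km + [S]).
v = (4.85/5.422)×55.2 / (7.21 + 55.2) = 49.38/62.41 = 0.791 nmol·min⁻¹.

0.791 nmol·min⁻¹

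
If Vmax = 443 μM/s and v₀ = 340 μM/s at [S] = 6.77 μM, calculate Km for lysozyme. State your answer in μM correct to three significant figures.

2.05 μM

v/Vmax = 340/443 = 0.7675 = [S]/(Km+[S]).
So Km + [S] = [S]/0.7675 = 8.821 μM, giving Km = 8.821 − 6.77 = 2.05 μM.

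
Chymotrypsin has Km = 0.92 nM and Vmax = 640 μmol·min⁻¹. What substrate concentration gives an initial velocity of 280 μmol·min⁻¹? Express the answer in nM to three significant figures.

0.716 nM

Rearranging v = Vmax[S]/(Km+[S]) gives [S] = Km·v/(Vmax − v).
[S] = 0.92 × 280 / (640 − 280) = 257.6/360.0 = 0.716 nM.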